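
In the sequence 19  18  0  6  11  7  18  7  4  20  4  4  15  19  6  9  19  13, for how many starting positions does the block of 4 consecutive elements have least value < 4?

3

19 18 0 6 → min 0  < 4 ✓
18 0 6 11 → min 0  < 4 ✓
0 6 11 7 → min 0  < 4 ✓
6 11 7 18 → min 6
11 7 18 7 → min 7
7 18 7 4 → min 4
18 7 4 20 → min 4
7 4 20 4 → min 4
4 20 4 4 → min 4
20 4 4 15 → min 4
4 4 15 19 → min 4
4 15 19 6 → min 4
15 19 6 9 → min 6
19 6 9 19 → min 6
6 9 19 13 → min 6
3 windows satisfy the condition.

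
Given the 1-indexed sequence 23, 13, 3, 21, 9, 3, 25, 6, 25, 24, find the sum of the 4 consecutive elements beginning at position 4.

58

Elements at indices 4..7: 21, 9, 3, 25
sum(21, 9, 3, 25) = 58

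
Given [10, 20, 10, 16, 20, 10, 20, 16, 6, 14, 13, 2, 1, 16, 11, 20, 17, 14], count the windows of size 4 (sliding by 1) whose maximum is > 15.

13

10 20 10 16 → max 20  > 15 ✓
20 10 16 20 → max 20  > 15 ✓
10 16 20 10 → max 20  > 15 ✓
16 20 10 20 → max 20  > 15 ✓
20 10 20 16 → max 20  > 15 ✓
10 20 16 6 → max 20  > 15 ✓
20 16 6 14 → max 20  > 15 ✓
16 6 14 13 → max 16  > 15 ✓
6 14 13 2 → max 14
14 13 2 1 → max 14
13 2 1 16 → max 16  > 15 ✓
2 1 16 11 → max 16  > 15 ✓
1 16 11 20 → max 20  > 15 ✓
16 11 20 17 → max 20  > 15 ✓
11 20 17 14 → max 20  > 15 ✓
13 windows satisfy the condition.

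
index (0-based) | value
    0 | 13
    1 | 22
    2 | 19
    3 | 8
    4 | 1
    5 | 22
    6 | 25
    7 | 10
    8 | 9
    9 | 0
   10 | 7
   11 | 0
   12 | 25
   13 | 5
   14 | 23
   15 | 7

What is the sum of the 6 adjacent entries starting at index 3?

Elements at indices 3..8: 8, 1, 22, 25, 10, 9
sum(8, 1, 22, 25, 10, 9) = 75

75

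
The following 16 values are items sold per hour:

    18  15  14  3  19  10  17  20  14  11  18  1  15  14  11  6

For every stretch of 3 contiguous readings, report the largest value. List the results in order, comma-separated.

18 15 14 → max 18
15 14 3 → max 15
14 3 19 → max 19
3 19 10 → max 19
19 10 17 → max 19
10 17 20 → max 20
17 20 14 → max 20
20 14 11 → max 20
14 11 18 → max 18
11 18 1 → max 18
18 1 15 → max 18
1 15 14 → max 15
15 14 11 → max 15
14 11 6 → max 14

18, 15, 19, 19, 19, 20, 20, 20, 18, 18, 18, 15, 15, 14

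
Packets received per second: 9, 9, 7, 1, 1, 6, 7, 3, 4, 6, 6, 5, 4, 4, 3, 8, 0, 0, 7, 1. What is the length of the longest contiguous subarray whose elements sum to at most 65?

16

→ 9: sum 9, len 1
→ 9: sum 18, len 2
→ 7: sum 25, len 3
→ 1: sum 26, len 4
→ 1: sum 27, len 5
→ 6: sum 33, len 6
→ 7: sum 40, len 7
→ 3: sum 43, len 8
→ 4: sum 47, len 9
→ 6: sum 53, len 10
→ 6: sum 59, len 11
→ 5: sum 64, len 12
→ 4 (dropped 9): sum 59, len 12
→ 4: sum 63, len 13
→ 3 (dropped 9): sum 57, len 13
→ 8: sum 65, len 14
→ 0: sum 65, len 15
→ 0: sum 65, len 16
→ 7 (dropped 7): sum 65, len 16
→ 1 (dropped 1): sum 65, len 16
Longest length seen: 16.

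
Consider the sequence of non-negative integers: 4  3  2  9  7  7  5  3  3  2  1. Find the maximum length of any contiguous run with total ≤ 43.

10

Extend to the right; shrink from the left whenever the sum exceeds 43:
add 4: [4] sum 4, len 1
add 3: [4, 3] sum 7, len 2
add 2: [4, 3, 2] sum 9, len 3
add 9: [4, 3, 2, 9] sum 18, len 4
add 7: [4, 3, 2, 9, 7] sum 25, len 5
add 7: [4, 3, 2, 9, 7, 7] sum 32, len 6
add 5: [4, 3, 2, 9, 7, 7, 5] sum 37, len 7
add 3: [4, 3, 2, 9, 7, 7, 5, 3] sum 40, len 8
add 3: [4, 3, 2, 9, 7, 7, 5, 3, 3] sum 43, len 9
add 2: [3, 2, 9, 7, 7, 5, 3, 3, 2] sum 41, len 9
add 1: [3, 2, 9, 7, 7, 5, 3, 3, 2, 1] sum 42, len 10
Longest length seen: 10.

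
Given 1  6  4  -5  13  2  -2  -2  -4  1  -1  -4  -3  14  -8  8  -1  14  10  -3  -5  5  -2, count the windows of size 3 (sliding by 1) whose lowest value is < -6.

[1, 6, 4] → min 1
[6, 4, -5] → min -5
[4, -5, 13] → min -5
[-5, 13, 2] → min -5
[13, 2, -2] → min -2
[2, -2, -2] → min -2
[-2, -2, -4] → min -4
[-2, -4, 1] → min -4
[-4, 1, -1] → min -4
[1, -1, -4] → min -4
[-1, -4, -3] → min -4
[-4, -3, 14] → min -4
[-3, 14, -8] → min -8  < -6 ✓
[14, -8, 8] → min -8  < -6 ✓
[-8, 8, -1] → min -8  < -6 ✓
[8, -1, 14] → min -1
[-1, 14, 10] → min -1
[14, 10, -3] → min -3
[10, -3, -5] → min -5
[-3, -5, 5] → min -5
[-5, 5, -2] → min -5
3 windows satisfy the condition.

3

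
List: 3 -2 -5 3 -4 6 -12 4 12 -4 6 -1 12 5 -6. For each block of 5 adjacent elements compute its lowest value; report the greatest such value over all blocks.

-4

Window mins for each of the 11 positions:
3 -2 -5 3 -4 → min -5
-2 -5 3 -4 6 → min -5
-5 3 -4 6 -12 → min -12
3 -4 6 -12 4 → min -12
-4 6 -12 4 12 → min -12
6 -12 4 12 -4 → min -12
-12 4 12 -4 6 → min -12
4 12 -4 6 -1 → min -4
12 -4 6 -1 12 → min -4
-4 6 -1 12 5 → min -4
6 -1 12 5 -6 → min -6
Greatest of these is -4.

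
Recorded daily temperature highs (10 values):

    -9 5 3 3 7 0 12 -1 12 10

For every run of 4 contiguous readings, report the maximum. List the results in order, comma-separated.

-9 5 3 3 → max 5
5 3 3 7 → max 7
3 3 7 0 → max 7
3 7 0 12 → max 12
7 0 12 -1 → max 12
0 12 -1 12 → max 12
12 -1 12 10 → max 12

5, 7, 7, 12, 12, 12, 12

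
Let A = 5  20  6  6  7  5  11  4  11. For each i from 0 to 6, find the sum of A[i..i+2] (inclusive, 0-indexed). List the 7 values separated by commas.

Sliding a size-3 window across the 9 values:
(5, 20, 6) → sum 31
(20, 6, 6) → sum 32
(6, 6, 7) → sum 19
(6, 7, 5) → sum 18
(7, 5, 11) → sum 23
(5, 11, 4) → sum 20
(11, 4, 11) → sum 26

31, 32, 19, 18, 23, 20, 26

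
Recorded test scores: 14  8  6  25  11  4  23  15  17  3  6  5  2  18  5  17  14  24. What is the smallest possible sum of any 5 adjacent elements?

14 8 6 25 11 → sum 64
8 6 25 11 4 → sum 54
6 25 11 4 23 → sum 69
25 11 4 23 15 → sum 78
11 4 23 15 17 → sum 70
4 23 15 17 3 → sum 62
23 15 17 3 6 → sum 64
15 17 3 6 5 → sum 46
17 3 6 5 2 → sum 33
3 6 5 2 18 → sum 34
6 5 2 18 5 → sum 36
5 2 18 5 17 → sum 47
2 18 5 17 14 → sum 56
18 5 17 14 24 → sum 78
Smallest of these is 33.

33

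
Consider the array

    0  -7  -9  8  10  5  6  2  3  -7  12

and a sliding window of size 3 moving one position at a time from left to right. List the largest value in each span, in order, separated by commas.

[0, -7, -9] → max 0
[-7, -9, 8] → max 8
[-9, 8, 10] → max 10
[8, 10, 5] → max 10
[10, 5, 6] → max 10
[5, 6, 2] → max 6
[6, 2, 3] → max 6
[2, 3, -7] → max 3
[3, -7, 12] → max 12

0, 8, 10, 10, 10, 6, 6, 3, 12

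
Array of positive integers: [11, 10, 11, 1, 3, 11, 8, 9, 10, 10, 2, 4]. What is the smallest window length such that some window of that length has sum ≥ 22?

add 11: running sum 11 < 22
add 10: running sum 21 < 22
add 11: shortest ending here [11, 10, 11] sum 32, len 3
add 1: shortest ending here [10, 11, 1] sum 22, len 3
add 3: shortest ending here [10, 11, 1, 3] sum 25, len 4
add 11: shortest ending here [11, 1, 3, 11] sum 26, len 4
add 8: shortest ending here [3, 11, 8] sum 22, len 3
add 9: shortest ending here [11, 8, 9] sum 28, len 3
add 10: shortest ending here [8, 9, 10] sum 27, len 3
add 10: shortest ending here [9, 10, 10] sum 29, len 3
add 2: shortest ending here [10, 10, 2] sum 22, len 3
add 4: shortest ending here [10, 10, 2, 4] sum 26, len 4
Shortest qualifying length: 3.

3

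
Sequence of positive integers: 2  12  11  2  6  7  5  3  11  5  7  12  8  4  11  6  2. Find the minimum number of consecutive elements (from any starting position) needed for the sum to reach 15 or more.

add 2: running sum 2 < 15
add 12: running sum 14 < 15
add 11: shortest ending here [12, 11] sum 23, len 2
add 2: shortest ending here [12, 11, 2] sum 25, len 3
add 6: shortest ending here [11, 2, 6] sum 19, len 3
add 7: shortest ending here [2, 6, 7] sum 15, len 3
add 5: shortest ending here [6, 7, 5] sum 18, len 3
add 3: shortest ending here [7, 5, 3] sum 15, len 3
add 11: shortest ending here [5, 3, 11] sum 19, len 3
add 5: shortest ending here [11, 5] sum 16, len 2
add 7: shortest ending here [11, 5, 7] sum 23, len 3
add 12: shortest ending here [7, 12] sum 19, len 2
add 8: shortest ending here [12, 8] sum 20, len 2
add 4: shortest ending here [12, 8, 4] sum 24, len 3
add 11: shortest ending here [4, 11] sum 15, len 2
add 6: shortest ending here [11, 6] sum 17, len 2
add 2: shortest ending here [11, 6, 2] sum 19, len 3
Shortest qualifying length: 2.

2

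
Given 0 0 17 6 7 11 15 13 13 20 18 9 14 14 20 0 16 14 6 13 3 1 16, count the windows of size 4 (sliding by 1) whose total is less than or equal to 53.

0 0 17 6 → sum 23  ≤ 53 ✓
0 17 6 7 → sum 30  ≤ 53 ✓
17 6 7 11 → sum 41  ≤ 53 ✓
6 7 11 15 → sum 39  ≤ 53 ✓
7 11 15 13 → sum 46  ≤ 53 ✓
11 15 13 13 → sum 52  ≤ 53 ✓
15 13 13 20 → sum 61
13 13 20 18 → sum 64
13 20 18 9 → sum 60
20 18 9 14 → sum 61
18 9 14 14 → sum 55
9 14 14 20 → sum 57
14 14 20 0 → sum 48  ≤ 53 ✓
14 20 0 16 → sum 50  ≤ 53 ✓
20 0 16 14 → sum 50  ≤ 53 ✓
0 16 14 6 → sum 36  ≤ 53 ✓
16 14 6 13 → sum 49  ≤ 53 ✓
14 6 13 3 → sum 36  ≤ 53 ✓
6 13 3 1 → sum 23  ≤ 53 ✓
13 3 1 16 → sum 33  ≤ 53 ✓
14 windows satisfy the condition.

14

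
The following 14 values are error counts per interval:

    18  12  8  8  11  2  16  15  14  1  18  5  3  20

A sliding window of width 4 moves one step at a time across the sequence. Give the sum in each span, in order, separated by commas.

46, 39, 29, 37, 44, 47, 46, 48, 38, 27, 46

(18, 12, 8, 8) → sum 46
(12, 8, 8, 11) → sum 39
(8, 8, 11, 2) → sum 29
(8, 11, 2, 16) → sum 37
(11, 2, 16, 15) → sum 44
(2, 16, 15, 14) → sum 47
(16, 15, 14, 1) → sum 46
(15, 14, 1, 18) → sum 48
(14, 1, 18, 5) → sum 38
(1, 18, 5, 3) → sum 27
(18, 5, 3, 20) → sum 46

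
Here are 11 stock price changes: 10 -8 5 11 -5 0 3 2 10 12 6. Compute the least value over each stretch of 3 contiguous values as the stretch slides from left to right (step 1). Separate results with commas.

10 -8 5 → min -8
-8 5 11 → min -8
5 11 -5 → min -5
11 -5 0 → min -5
-5 0 3 → min -5
0 3 2 → min 0
3 2 10 → min 2
2 10 12 → min 2
10 12 6 → min 6

-8, -8, -5, -5, -5, 0, 2, 2, 6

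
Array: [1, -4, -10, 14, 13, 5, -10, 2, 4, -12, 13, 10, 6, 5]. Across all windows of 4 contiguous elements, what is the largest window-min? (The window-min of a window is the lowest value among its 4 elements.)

1 -4 -10 14 → min -10
-4 -10 14 13 → min -10
-10 14 13 5 → min -10
14 13 5 -10 → min -10
13 5 -10 2 → min -10
5 -10 2 4 → min -10
-10 2 4 -12 → min -12
2 4 -12 13 → min -12
4 -12 13 10 → min -12
-12 13 10 6 → min -12
13 10 6 5 → min 5
Largest of these is 5.

5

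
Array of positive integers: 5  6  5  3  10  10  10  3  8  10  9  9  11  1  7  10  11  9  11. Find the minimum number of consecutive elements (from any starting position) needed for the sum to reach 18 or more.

add 5: running sum 5 < 18
add 6: running sum 11 < 18
add 5: running sum 16 < 18
end 3: [5, 6, 5, 3] sum 19, len 4
end 4: [5, 3, 10] sum 18, len 3
end 5: [10, 10] sum 20, len 2
end 6: [10, 10] sum 20, len 2
end 7: [10, 10, 3] sum 23, len 3
end 8: [10, 3, 8] sum 21, len 3
end 9: [8, 10] sum 18, len 2
end 10: [10, 9] sum 19, len 2
end 11: [9, 9] sum 18, len 2
end 12: [9, 11] sum 20, len 2
end 13: [9, 11, 1] sum 21, len 3
end 14: [11, 1, 7] sum 19, len 3
end 15: [1, 7, 10] sum 18, len 3
end 16: [10, 11] sum 21, len 2
end 17: [11, 9] sum 20, len 2
end 18: [9, 11] sum 20, len 2
Shortest qualifying length: 2.

2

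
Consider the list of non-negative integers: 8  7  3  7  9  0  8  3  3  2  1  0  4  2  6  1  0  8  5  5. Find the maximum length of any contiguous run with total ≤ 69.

Extend to the right; shrink from the left whenever the sum exceeds 69:
add 8: [8] sum 8, len 1
add 7: [8, 7] sum 15, len 2
add 3: [8, 7, 3] sum 18, len 3
add 7: [8, 7, 3, 7] sum 25, len 4
add 9: [8, 7, 3, 7, 9] sum 34, len 5
add 0: [8, 7, 3, 7, 9, 0] sum 34, len 6
add 8: [8, 7, 3, 7, 9, 0, 8] sum 42, len 7
add 3: [8, 7, 3, 7, 9, 0, 8, 3] sum 45, len 8
add 3: [8, 7, 3, 7, 9, 0, 8, 3, 3] sum 48, len 9
add 2: [8, 7, 3, 7, 9, 0, 8, 3, 3, 2] sum 50, len 10
add 1: [8, 7, 3, 7, 9, 0, 8, 3, 3, 2, 1] sum 51, len 11
add 0: [8, 7, 3, 7, 9, 0, 8, 3, 3, 2, 1, 0] sum 51, len 12
add 4: [8, 7, 3, 7, 9, 0, 8, 3, 3, 2, 1, 0, 4] sum 55, len 13
add 2: [8, 7, 3, 7, 9, 0, 8, 3, 3, 2, 1, 0, 4, 2] sum 57, len 14
add 6: [8, 7, 3, 7, 9, 0, 8, 3, 3, 2, 1, 0, 4, 2, 6] sum 63, len 15
add 1: [8, 7, 3, 7, 9, 0, 8, 3, 3, 2, 1, 0, 4, 2, 6, 1] sum 64, len 16
add 0: [8, 7, 3, 7, 9, 0, 8, 3, 3, 2, 1, 0, 4, 2, 6, 1, 0] sum 64, len 17
add 8: [7, 3, 7, 9, 0, 8, 3, 3, 2, 1, 0, 4, 2, 6, 1, 0, 8] sum 64, len 17
add 5: [7, 3, 7, 9, 0, 8, 3, 3, 2, 1, 0, 4, 2, 6, 1, 0, 8, 5] sum 69, len 18
add 5: [3, 7, 9, 0, 8, 3, 3, 2, 1, 0, 4, 2, 6, 1, 0, 8, 5, 5] sum 67, len 18
Longest length seen: 18.

18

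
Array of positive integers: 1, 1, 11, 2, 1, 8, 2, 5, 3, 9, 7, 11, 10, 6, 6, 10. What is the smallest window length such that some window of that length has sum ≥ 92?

add 1: running sum 1 < 92
add 1: running sum 2 < 92
add 11: running sum 13 < 92
add 2: running sum 15 < 92
add 1: running sum 16 < 92
add 8: running sum 24 < 92
add 2: running sum 26 < 92
add 5: running sum 31 < 92
add 3: running sum 34 < 92
add 9: running sum 43 < 92
add 7: running sum 50 < 92
add 11: running sum 61 < 92
add 10: running sum 71 < 92
add 6: running sum 77 < 92
add 6: running sum 83 < 92
end 15: [1, 11, 2, 1, 8, 2, 5, 3, 9, 7, 11, 10, 6, 6, 10] sum 92, len 15
Shortest qualifying length: 15.

15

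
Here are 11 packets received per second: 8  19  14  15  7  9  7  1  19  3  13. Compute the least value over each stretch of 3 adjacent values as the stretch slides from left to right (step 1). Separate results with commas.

Sliding a size-3 window across the 11 values:
[8, 19, 14] → min 8
[19, 14, 15] → min 14
[14, 15, 7] → min 7
[15, 7, 9] → min 7
[7, 9, 7] → min 7
[9, 7, 1] → min 1
[7, 1, 19] → min 1
[1, 19, 3] → min 1
[19, 3, 13] → min 3

8, 14, 7, 7, 7, 1, 1, 1, 3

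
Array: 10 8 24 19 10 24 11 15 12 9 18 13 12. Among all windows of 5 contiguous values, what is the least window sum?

64

10 8 24 19 10 → sum 71
8 24 19 10 24 → sum 85
24 19 10 24 11 → sum 88
19 10 24 11 15 → sum 79
10 24 11 15 12 → sum 72
24 11 15 12 9 → sum 71
11 15 12 9 18 → sum 65
15 12 9 18 13 → sum 67
12 9 18 13 12 → sum 64
Least of these is 64.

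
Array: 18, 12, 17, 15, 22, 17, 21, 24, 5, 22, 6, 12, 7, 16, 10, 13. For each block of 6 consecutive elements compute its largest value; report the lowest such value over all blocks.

(18, 12, 17, 15, 22, 17) → max 22
(12, 17, 15, 22, 17, 21) → max 22
(17, 15, 22, 17, 21, 24) → max 24
(15, 22, 17, 21, 24, 5) → max 24
(22, 17, 21, 24, 5, 22) → max 24
(17, 21, 24, 5, 22, 6) → max 24
(21, 24, 5, 22, 6, 12) → max 24
(24, 5, 22, 6, 12, 7) → max 24
(5, 22, 6, 12, 7, 16) → max 22
(22, 6, 12, 7, 16, 10) → max 22
(6, 12, 7, 16, 10, 13) → max 16
Lowest of these is 16.

16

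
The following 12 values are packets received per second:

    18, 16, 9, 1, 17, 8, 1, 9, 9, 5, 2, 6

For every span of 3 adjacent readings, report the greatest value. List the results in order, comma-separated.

Sliding a size-3 window across the 12 values:
[18, 16, 9] → max 18
[16, 9, 1] → max 16
[9, 1, 17] → max 17
[1, 17, 8] → max 17
[17, 8, 1] → max 17
[8, 1, 9] → max 9
[1, 9, 9] → max 9
[9, 9, 5] → max 9
[9, 5, 2] → max 9
[5, 2, 6] → max 6

18, 16, 17, 17, 17, 9, 9, 9, 9, 6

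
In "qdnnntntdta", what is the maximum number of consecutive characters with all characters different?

[q] len 1
[q, d] len 2
[q, d, n] len 3
[n] len 1
[n] len 1
[n, t] len 2
[t, n] len 2
[n, t] len 2
[n, t, d] len 3
[d, t] len 2
[d, t, a] len 3
Longest all-distinct length: 3.

3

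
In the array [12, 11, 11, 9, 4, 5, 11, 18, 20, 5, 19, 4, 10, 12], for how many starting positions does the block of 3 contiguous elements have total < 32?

6

(12, 11, 11) → sum 34
(11, 11, 9) → sum 31  < 32 ✓
(11, 9, 4) → sum 24  < 32 ✓
(9, 4, 5) → sum 18  < 32 ✓
(4, 5, 11) → sum 20  < 32 ✓
(5, 11, 18) → sum 34
(11, 18, 20) → sum 49
(18, 20, 5) → sum 43
(20, 5, 19) → sum 44
(5, 19, 4) → sum 28  < 32 ✓
(19, 4, 10) → sum 33
(4, 10, 12) → sum 26  < 32 ✓
6 windows satisfy the condition.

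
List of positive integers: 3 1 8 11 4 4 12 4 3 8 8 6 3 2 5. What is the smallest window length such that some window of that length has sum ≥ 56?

add 3: running sum 3 < 56
add 1: running sum 4 < 56
add 8: running sum 12 < 56
add 11: running sum 23 < 56
add 4: running sum 27 < 56
add 4: running sum 31 < 56
add 12: running sum 43 < 56
add 4: running sum 47 < 56
add 3: running sum 50 < 56
end 9: [3, 1, 8, 11, 4, 4, 12, 4, 3, 8] sum 58, len 10
end 10: [8, 11, 4, 4, 12, 4, 3, 8, 8] sum 62, len 9
end 11: [11, 4, 4, 12, 4, 3, 8, 8, 6] sum 60, len 9
end 12: [11, 4, 4, 12, 4, 3, 8, 8, 6, 3] sum 63, len 10
end 13: [11, 4, 4, 12, 4, 3, 8, 8, 6, 3, 2] sum 65, len 11
end 14: [4, 4, 12, 4, 3, 8, 8, 6, 3, 2, 5] sum 59, len 11
Shortest qualifying length: 9.

9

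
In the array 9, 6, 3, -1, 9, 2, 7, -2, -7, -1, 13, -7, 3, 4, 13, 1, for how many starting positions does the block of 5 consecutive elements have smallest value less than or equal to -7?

8

[9, 6, 3, -1, 9] → min -1
[6, 3, -1, 9, 2] → min -1
[3, -1, 9, 2, 7] → min -1
[-1, 9, 2, 7, -2] → min -2
[9, 2, 7, -2, -7] → min -7  ≤ -7 ✓
[2, 7, -2, -7, -1] → min -7  ≤ -7 ✓
[7, -2, -7, -1, 13] → min -7  ≤ -7 ✓
[-2, -7, -1, 13, -7] → min -7  ≤ -7 ✓
[-7, -1, 13, -7, 3] → min -7  ≤ -7 ✓
[-1, 13, -7, 3, 4] → min -7  ≤ -7 ✓
[13, -7, 3, 4, 13] → min -7  ≤ -7 ✓
[-7, 3, 4, 13, 1] → min -7  ≤ -7 ✓
8 windows satisfy the condition.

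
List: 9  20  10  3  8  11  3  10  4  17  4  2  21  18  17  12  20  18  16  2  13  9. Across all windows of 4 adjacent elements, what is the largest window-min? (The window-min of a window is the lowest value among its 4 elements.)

12

9 20 10 3 → min 3
20 10 3 8 → min 3
10 3 8 11 → min 3
3 8 11 3 → min 3
8 11 3 10 → min 3
11 3 10 4 → min 3
3 10 4 17 → min 3
10 4 17 4 → min 4
4 17 4 2 → min 2
17 4 2 21 → min 2
4 2 21 18 → min 2
2 21 18 17 → min 2
21 18 17 12 → min 12
18 17 12 20 → min 12
17 12 20 18 → min 12
12 20 18 16 → min 12
20 18 16 2 → min 2
18 16 2 13 → min 2
16 2 13 9 → min 2
Largest of these is 12.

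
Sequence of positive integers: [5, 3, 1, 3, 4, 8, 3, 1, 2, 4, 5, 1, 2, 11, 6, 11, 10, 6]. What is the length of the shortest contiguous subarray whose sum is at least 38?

Extend right; whenever the sum reaches 38, record the length and shrink from the left:
add 5: running sum 5 < 38
add 3: running sum 8 < 38
add 1: running sum 9 < 38
add 3: running sum 12 < 38
add 4: running sum 16 < 38
add 8: running sum 24 < 38
add 3: running sum 27 < 38
add 1: running sum 28 < 38
add 2: running sum 30 < 38
add 4: running sum 34 < 38
add 5: shortest ending here [5, 3, 1, 3, 4, 8, 3, 1, 2, 4, 5] sum 39, len 11
add 1: shortest ending here [5, 3, 1, 3, 4, 8, 3, 1, 2, 4, 5, 1] sum 40, len 12
add 2: shortest ending here [5, 3, 1, 3, 4, 8, 3, 1, 2, 4, 5, 1, 2] sum 42, len 13
add 11: shortest ending here [4, 8, 3, 1, 2, 4, 5, 1, 2, 11] sum 41, len 10
add 6: shortest ending here [8, 3, 1, 2, 4, 5, 1, 2, 11, 6] sum 43, len 10
add 11: shortest ending here [4, 5, 1, 2, 11, 6, 11] sum 40, len 7
add 10: shortest ending here [11, 6, 11, 10] sum 38, len 4
add 6: shortest ending here [11, 6, 11, 10, 6] sum 44, len 5
Shortest qualifying length: 4.

4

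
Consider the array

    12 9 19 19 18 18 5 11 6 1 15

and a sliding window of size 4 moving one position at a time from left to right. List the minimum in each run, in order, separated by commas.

12 9 19 19 → min 9
9 19 19 18 → min 9
19 19 18 18 → min 18
19 18 18 5 → min 5
18 18 5 11 → min 5
18 5 11 6 → min 5
5 11 6 1 → min 1
11 6 1 15 → min 1

9, 9, 18, 5, 5, 5, 1, 1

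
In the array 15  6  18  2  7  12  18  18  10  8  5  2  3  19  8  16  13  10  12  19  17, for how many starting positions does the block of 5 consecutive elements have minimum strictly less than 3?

9

[15, 6, 18, 2, 7] → min 2  < 3 ✓
[6, 18, 2, 7, 12] → min 2  < 3 ✓
[18, 2, 7, 12, 18] → min 2  < 3 ✓
[2, 7, 12, 18, 18] → min 2  < 3 ✓
[7, 12, 18, 18, 10] → min 7
[12, 18, 18, 10, 8] → min 8
[18, 18, 10, 8, 5] → min 5
[18, 10, 8, 5, 2] → min 2  < 3 ✓
[10, 8, 5, 2, 3] → min 2  < 3 ✓
[8, 5, 2, 3, 19] → min 2  < 3 ✓
[5, 2, 3, 19, 8] → min 2  < 3 ✓
[2, 3, 19, 8, 16] → min 2  < 3 ✓
[3, 19, 8, 16, 13] → min 3
[19, 8, 16, 13, 10] → min 8
[8, 16, 13, 10, 12] → min 8
[16, 13, 10, 12, 19] → min 10
[13, 10, 12, 19, 17] → min 10
9 windows satisfy the condition.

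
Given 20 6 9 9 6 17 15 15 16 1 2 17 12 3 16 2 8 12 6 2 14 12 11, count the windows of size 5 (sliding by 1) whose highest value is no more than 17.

[20, 6, 9, 9, 6] → max 20
[6, 9, 9, 6, 17] → max 17  ≤ 17 ✓
[9, 9, 6, 17, 15] → max 17  ≤ 17 ✓
[9, 6, 17, 15, 15] → max 17  ≤ 17 ✓
[6, 17, 15, 15, 16] → max 17  ≤ 17 ✓
[17, 15, 15, 16, 1] → max 17  ≤ 17 ✓
[15, 15, 16, 1, 2] → max 16  ≤ 17 ✓
[15, 16, 1, 2, 17] → max 17  ≤ 17 ✓
[16, 1, 2, 17, 12] → max 17  ≤ 17 ✓
[1, 2, 17, 12, 3] → max 17  ≤ 17 ✓
[2, 17, 12, 3, 16] → max 17  ≤ 17 ✓
[17, 12, 3, 16, 2] → max 17  ≤ 17 ✓
[12, 3, 16, 2, 8] → max 16  ≤ 17 ✓
[3, 16, 2, 8, 12] → max 16  ≤ 17 ✓
[16, 2, 8, 12, 6] → max 16  ≤ 17 ✓
[2, 8, 12, 6, 2] → max 12  ≤ 17 ✓
[8, 12, 6, 2, 14] → max 14  ≤ 17 ✓
[12, 6, 2, 14, 12] → max 14  ≤ 17 ✓
[6, 2, 14, 12, 11] → max 14  ≤ 17 ✓
18 windows satisfy the condition.

18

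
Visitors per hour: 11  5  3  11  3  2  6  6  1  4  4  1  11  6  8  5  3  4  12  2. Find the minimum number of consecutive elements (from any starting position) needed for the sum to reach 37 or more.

6

add 11: running sum 11 < 37
add 5: running sum 16 < 37
add 3: running sum 19 < 37
add 11: running sum 30 < 37
add 3: running sum 33 < 37
add 2: running sum 35 < 37
add 6: shortest ending here [11, 5, 3, 11, 3, 2, 6] sum 41, len 7
add 6: shortest ending here [11, 5, 3, 11, 3, 2, 6, 6] sum 47, len 8
add 1: shortest ending here [5, 3, 11, 3, 2, 6, 6, 1] sum 37, len 8
add 4: shortest ending here [5, 3, 11, 3, 2, 6, 6, 1, 4] sum 41, len 9
add 4: shortest ending here [11, 3, 2, 6, 6, 1, 4, 4] sum 37, len 8
add 1: shortest ending here [11, 3, 2, 6, 6, 1, 4, 4, 1] sum 38, len 9
add 11: shortest ending here [3, 2, 6, 6, 1, 4, 4, 1, 11] sum 38, len 9
add 6: shortest ending here [6, 6, 1, 4, 4, 1, 11, 6] sum 39, len 8
add 8: shortest ending here [6, 1, 4, 4, 1, 11, 6, 8] sum 41, len 8
add 5: shortest ending here [4, 4, 1, 11, 6, 8, 5] sum 39, len 7
add 3: shortest ending here [4, 1, 11, 6, 8, 5, 3] sum 38, len 7
add 4: shortest ending here [11, 6, 8, 5, 3, 4] sum 37, len 6
add 12: shortest ending here [6, 8, 5, 3, 4, 12] sum 38, len 6
add 2: shortest ending here [6, 8, 5, 3, 4, 12, 2] sum 40, len 7
Shortest qualifying length: 6.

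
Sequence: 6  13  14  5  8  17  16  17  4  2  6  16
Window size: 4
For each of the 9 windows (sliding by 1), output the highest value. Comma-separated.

14, 14, 17, 17, 17, 17, 17, 17, 16

(6, 13, 14, 5) → max 14
(13, 14, 5, 8) → max 14
(14, 5, 8, 17) → max 17
(5, 8, 17, 16) → max 17
(8, 17, 16, 17) → max 17
(17, 16, 17, 4) → max 17
(16, 17, 4, 2) → max 17
(17, 4, 2, 6) → max 17
(4, 2, 6, 16) → max 16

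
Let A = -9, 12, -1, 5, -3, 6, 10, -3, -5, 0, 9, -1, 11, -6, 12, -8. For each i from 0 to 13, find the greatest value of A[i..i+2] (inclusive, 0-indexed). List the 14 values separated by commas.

Sliding a size-3 window across the 16 values:
(-9, 12, -1) → max 12
(12, -1, 5) → max 12
(-1, 5, -3) → max 5
(5, -3, 6) → max 6
(-3, 6, 10) → max 10
(6, 10, -3) → max 10
(10, -3, -5) → max 10
(-3, -5, 0) → max 0
(-5, 0, 9) → max 9
(0, 9, -1) → max 9
(9, -1, 11) → max 11
(-1, 11, -6) → max 11
(11, -6, 12) → max 12
(-6, 12, -8) → max 12

12, 12, 5, 6, 10, 10, 10, 0, 9, 9, 11, 11, 12, 12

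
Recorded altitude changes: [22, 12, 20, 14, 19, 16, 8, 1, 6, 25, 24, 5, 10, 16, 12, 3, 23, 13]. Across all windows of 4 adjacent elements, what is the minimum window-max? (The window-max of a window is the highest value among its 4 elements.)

22 12 20 14 → max 22
12 20 14 19 → max 20
20 14 19 16 → max 20
14 19 16 8 → max 19
19 16 8 1 → max 19
16 8 1 6 → max 16
8 1 6 25 → max 25
1 6 25 24 → max 25
6 25 24 5 → max 25
25 24 5 10 → max 25
24 5 10 16 → max 24
5 10 16 12 → max 16
10 16 12 3 → max 16
16 12 3 23 → max 23
12 3 23 13 → max 23
Minimum of these is 16.

16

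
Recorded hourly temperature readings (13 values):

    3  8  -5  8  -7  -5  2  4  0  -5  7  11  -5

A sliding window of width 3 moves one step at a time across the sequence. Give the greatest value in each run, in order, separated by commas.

8, 8, 8, 8, 2, 4, 4, 4, 7, 11, 11

3 8 -5 → max 8
8 -5 8 → max 8
-5 8 -7 → max 8
8 -7 -5 → max 8
-7 -5 2 → max 2
-5 2 4 → max 4
2 4 0 → max 4
4 0 -5 → max 4
0 -5 7 → max 7
-5 7 11 → max 11
7 11 -5 → max 11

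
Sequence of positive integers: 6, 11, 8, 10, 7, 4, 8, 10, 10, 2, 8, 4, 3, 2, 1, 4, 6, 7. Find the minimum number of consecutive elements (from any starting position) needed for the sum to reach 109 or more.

18

add 6: running sum 6 < 109
add 11: running sum 17 < 109
add 8: running sum 25 < 109
add 10: running sum 35 < 109
add 7: running sum 42 < 109
add 4: running sum 46 < 109
add 8: running sum 54 < 109
add 10: running sum 64 < 109
add 10: running sum 74 < 109
add 2: running sum 76 < 109
add 8: running sum 84 < 109
add 4: running sum 88 < 109
add 3: running sum 91 < 109
add 2: running sum 93 < 109
add 1: running sum 94 < 109
add 4: running sum 98 < 109
add 6: running sum 104 < 109
end 17: [6, 11, 8, 10, 7, 4, 8, 10, 10, 2, 8, 4, 3, 2, 1, 4, 6, 7] sum 111, len 18
Shortest qualifying length: 18.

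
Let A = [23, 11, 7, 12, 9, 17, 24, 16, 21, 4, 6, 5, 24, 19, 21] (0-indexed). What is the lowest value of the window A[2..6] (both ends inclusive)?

Elements at indices 2..6: 7, 12, 9, 17, 24
min(7, 12, 9, 17, 24) = 7

7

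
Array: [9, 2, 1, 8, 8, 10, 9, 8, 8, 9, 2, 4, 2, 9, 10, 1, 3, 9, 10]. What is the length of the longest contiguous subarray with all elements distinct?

6

add 9: [9] len 1
add 2: [9, 2] len 2
add 1: [9, 2, 1] len 3
add 8: [9, 2, 1, 8] len 4
add 8 (repeat 8, move left end past it): [8] len 1
add 10: [8, 10] len 2
add 9: [8, 10, 9] len 3
add 8 (repeat 8, move left end past it): [10, 9, 8] len 3
add 8 (repeat 8, move left end past it): [8] len 1
add 9: [8, 9] len 2
add 2: [8, 9, 2] len 3
add 4: [8, 9, 2, 4] len 4
add 2 (repeat 2, move left end past it): [4, 2] len 2
add 9: [4, 2, 9] len 3
add 10: [4, 2, 9, 10] len 4
add 1: [4, 2, 9, 10, 1] len 5
add 3: [4, 2, 9, 10, 1, 3] len 6
add 9 (repeat 9, move left end past it): [10, 1, 3, 9] len 4
add 10 (repeat 10, move left end past it): [1, 3, 9, 10] len 4
Longest all-distinct length: 6.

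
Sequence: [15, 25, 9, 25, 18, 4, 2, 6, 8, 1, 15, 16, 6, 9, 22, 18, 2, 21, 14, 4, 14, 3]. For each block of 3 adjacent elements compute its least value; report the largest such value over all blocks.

9

(15, 25, 9) → min 9
(25, 9, 25) → min 9
(9, 25, 18) → min 9
(25, 18, 4) → min 4
(18, 4, 2) → min 2
(4, 2, 6) → min 2
(2, 6, 8) → min 2
(6, 8, 1) → min 1
(8, 1, 15) → min 1
(1, 15, 16) → min 1
(15, 16, 6) → min 6
(16, 6, 9) → min 6
(6, 9, 22) → min 6
(9, 22, 18) → min 9
(22, 18, 2) → min 2
(18, 2, 21) → min 2
(2, 21, 14) → min 2
(21, 14, 4) → min 4
(14, 4, 14) → min 4
(4, 14, 3) → min 3
Largest of these is 9.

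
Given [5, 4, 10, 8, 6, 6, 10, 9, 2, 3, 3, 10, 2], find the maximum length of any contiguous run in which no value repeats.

5

[5] len 1
[5, 4] len 2
[5, 4, 10] len 3
[5, 4, 10, 8] len 4
[5, 4, 10, 8, 6] len 5
[6] len 1
[6, 10] len 2
[6, 10, 9] len 3
[6, 10, 9, 2] len 4
[6, 10, 9, 2, 3] len 5
[3] len 1
[3, 10] len 2
[3, 10, 2] len 3
Longest all-distinct length: 5.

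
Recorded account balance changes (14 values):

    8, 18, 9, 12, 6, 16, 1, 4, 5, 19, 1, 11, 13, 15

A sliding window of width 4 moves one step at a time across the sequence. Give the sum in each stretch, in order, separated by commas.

Sliding a size-4 window across the 14 values:
[8, 18, 9, 12] → sum 47
[18, 9, 12, 6] → sum 45
[9, 12, 6, 16] → sum 43
[12, 6, 16, 1] → sum 35
[6, 16, 1, 4] → sum 27
[16, 1, 4, 5] → sum 26
[1, 4, 5, 19] → sum 29
[4, 5, 19, 1] → sum 29
[5, 19, 1, 11] → sum 36
[19, 1, 11, 13] → sum 44
[1, 11, 13, 15] → sum 40

47, 45, 43, 35, 27, 26, 29, 29, 36, 44, 40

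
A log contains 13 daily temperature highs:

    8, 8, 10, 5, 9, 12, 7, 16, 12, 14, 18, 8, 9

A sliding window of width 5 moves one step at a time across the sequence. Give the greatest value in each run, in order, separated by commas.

8 8 10 5 9 → max 10
8 10 5 9 12 → max 12
10 5 9 12 7 → max 12
5 9 12 7 16 → max 16
9 12 7 16 12 → max 16
12 7 16 12 14 → max 16
7 16 12 14 18 → max 18
16 12 14 18 8 → max 18
12 14 18 8 9 → max 18

10, 12, 12, 16, 16, 16, 18, 18, 18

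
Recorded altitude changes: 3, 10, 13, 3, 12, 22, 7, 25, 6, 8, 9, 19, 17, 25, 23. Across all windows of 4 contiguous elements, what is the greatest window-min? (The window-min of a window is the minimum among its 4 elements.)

3 10 13 3 → min 3
10 13 3 12 → min 3
13 3 12 22 → min 3
3 12 22 7 → min 3
12 22 7 25 → min 7
22 7 25 6 → min 6
7 25 6 8 → min 6
25 6 8 9 → min 6
6 8 9 19 → min 6
8 9 19 17 → min 8
9 19 17 25 → min 9
19 17 25 23 → min 17
Greatest of these is 17.

17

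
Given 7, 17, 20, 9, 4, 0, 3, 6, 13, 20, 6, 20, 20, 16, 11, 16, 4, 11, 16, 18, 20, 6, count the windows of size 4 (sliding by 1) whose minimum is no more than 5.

[7, 17, 20, 9] → min 7
[17, 20, 9, 4] → min 4  ≤ 5 ✓
[20, 9, 4, 0] → min 0  ≤ 5 ✓
[9, 4, 0, 3] → min 0  ≤ 5 ✓
[4, 0, 3, 6] → min 0  ≤ 5 ✓
[0, 3, 6, 13] → min 0  ≤ 5 ✓
[3, 6, 13, 20] → min 3  ≤ 5 ✓
[6, 13, 20, 6] → min 6
[13, 20, 6, 20] → min 6
[20, 6, 20, 20] → min 6
[6, 20, 20, 16] → min 6
[20, 20, 16, 11] → min 11
[20, 16, 11, 16] → min 11
[16, 11, 16, 4] → min 4  ≤ 5 ✓
[11, 16, 4, 11] → min 4  ≤ 5 ✓
[16, 4, 11, 16] → min 4  ≤ 5 ✓
[4, 11, 16, 18] → min 4  ≤ 5 ✓
[11, 16, 18, 20] → min 11
[16, 18, 20, 6] → min 6
10 windows satisfy the condition.

10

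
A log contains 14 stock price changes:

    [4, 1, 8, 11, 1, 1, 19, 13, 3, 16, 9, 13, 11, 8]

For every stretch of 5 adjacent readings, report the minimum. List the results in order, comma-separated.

[4, 1, 8, 11, 1] → min 1
[1, 8, 11, 1, 1] → min 1
[8, 11, 1, 1, 19] → min 1
[11, 1, 1, 19, 13] → min 1
[1, 1, 19, 13, 3] → min 1
[1, 19, 13, 3, 16] → min 1
[19, 13, 3, 16, 9] → min 3
[13, 3, 16, 9, 13] → min 3
[3, 16, 9, 13, 11] → min 3
[16, 9, 13, 11, 8] → min 8

1, 1, 1, 1, 1, 1, 3, 3, 3, 8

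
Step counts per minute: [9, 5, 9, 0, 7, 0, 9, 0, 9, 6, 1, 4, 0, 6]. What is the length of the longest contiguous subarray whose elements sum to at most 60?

Extend to the right; shrink from the left whenever the sum exceeds 60:
[9] sum 9 len 1
[9, 5] sum 14 len 2
[9, 5, 9] sum 23 len 3
[9, 5, 9, 0] sum 23 len 4
[9, 5, 9, 0, 7] sum 30 len 5
[9, 5, 9, 0, 7, 0] sum 30 len 6
[9, 5, 9, 0, 7, 0, 9] sum 39 len 7
[9, 5, 9, 0, 7, 0, 9, 0] sum 39 len 8
[9, 5, 9, 0, 7, 0, 9, 0, 9] sum 48 len 9
[9, 5, 9, 0, 7, 0, 9, 0, 9, 6] sum 54 len 10
[9, 5, 9, 0, 7, 0, 9, 0, 9, 6, 1] sum 55 len 11
[9, 5, 9, 0, 7, 0, 9, 0, 9, 6, 1, 4] sum 59 len 12
[9, 5, 9, 0, 7, 0, 9, 0, 9, 6, 1, 4, 0] sum 59 len 13
[5, 9, 0, 7, 0, 9, 0, 9, 6, 1, 4, 0, 6] sum 56 len 13
Longest length seen: 13.

13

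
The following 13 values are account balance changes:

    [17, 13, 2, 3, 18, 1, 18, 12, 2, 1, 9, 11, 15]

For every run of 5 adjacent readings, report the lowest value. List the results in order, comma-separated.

[17, 13, 2, 3, 18] → min 2
[13, 2, 3, 18, 1] → min 1
[2, 3, 18, 1, 18] → min 1
[3, 18, 1, 18, 12] → min 1
[18, 1, 18, 12, 2] → min 1
[1, 18, 12, 2, 1] → min 1
[18, 12, 2, 1, 9] → min 1
[12, 2, 1, 9, 11] → min 1
[2, 1, 9, 11, 15] → min 1

2, 1, 1, 1, 1, 1, 1, 1, 1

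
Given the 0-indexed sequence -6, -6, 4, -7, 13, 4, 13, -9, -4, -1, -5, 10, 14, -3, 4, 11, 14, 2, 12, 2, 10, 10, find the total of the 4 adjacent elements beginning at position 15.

Elements at indices 15..18: 11, 14, 2, 12
sum(11, 14, 2, 12) = 39

39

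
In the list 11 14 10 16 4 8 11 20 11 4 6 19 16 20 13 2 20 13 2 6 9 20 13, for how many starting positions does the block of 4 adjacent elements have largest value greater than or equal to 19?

[11, 14, 10, 16] → max 16
[14, 10, 16, 4] → max 16
[10, 16, 4, 8] → max 16
[16, 4, 8, 11] → max 16
[4, 8, 11, 20] → max 20  ≥ 19 ✓
[8, 11, 20, 11] → max 20  ≥ 19 ✓
[11, 20, 11, 4] → max 20  ≥ 19 ✓
[20, 11, 4, 6] → max 20  ≥ 19 ✓
[11, 4, 6, 19] → max 19  ≥ 19 ✓
[4, 6, 19, 16] → max 19  ≥ 19 ✓
[6, 19, 16, 20] → max 20  ≥ 19 ✓
[19, 16, 20, 13] → max 20  ≥ 19 ✓
[16, 20, 13, 2] → max 20  ≥ 19 ✓
[20, 13, 2, 20] → max 20  ≥ 19 ✓
[13, 2, 20, 13] → max 20  ≥ 19 ✓
[2, 20, 13, 2] → max 20  ≥ 19 ✓
[20, 13, 2, 6] → max 20  ≥ 19 ✓
[13, 2, 6, 9] → max 13
[2, 6, 9, 20] → max 20  ≥ 19 ✓
[6, 9, 20, 13] → max 20  ≥ 19 ✓
15 windows satisfy the condition.

15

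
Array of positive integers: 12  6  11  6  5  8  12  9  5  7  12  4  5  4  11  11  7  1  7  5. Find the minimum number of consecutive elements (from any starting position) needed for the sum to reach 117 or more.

15

add 12: running sum 12 < 117
add 6: running sum 18 < 117
add 11: running sum 29 < 117
add 6: running sum 35 < 117
add 5: running sum 40 < 117
add 8: running sum 48 < 117
add 12: running sum 60 < 117
add 9: running sum 69 < 117
add 5: running sum 74 < 117
add 7: running sum 81 < 117
add 12: running sum 93 < 117
add 4: running sum 97 < 117
add 5: running sum 102 < 117
add 4: running sum 106 < 117
end 14: [12, 6, 11, 6, 5, 8, 12, 9, 5, 7, 12, 4, 5, 4, 11] sum 117, len 15
end 15: [12, 6, 11, 6, 5, 8, 12, 9, 5, 7, 12, 4, 5, 4, 11, 11] sum 128, len 16
end 16: [11, 6, 5, 8, 12, 9, 5, 7, 12, 4, 5, 4, 11, 11, 7] sum 117, len 15
end 17: [11, 6, 5, 8, 12, 9, 5, 7, 12, 4, 5, 4, 11, 11, 7, 1] sum 118, len 16
end 18: [11, 6, 5, 8, 12, 9, 5, 7, 12, 4, 5, 4, 11, 11, 7, 1, 7] sum 125, len 17
end 19: [6, 5, 8, 12, 9, 5, 7, 12, 4, 5, 4, 11, 11, 7, 1, 7, 5] sum 119, len 17
Shortest qualifying length: 15.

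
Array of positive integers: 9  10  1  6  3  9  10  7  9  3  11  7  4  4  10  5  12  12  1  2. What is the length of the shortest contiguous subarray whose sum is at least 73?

add 9: running sum 9 < 73
add 10: running sum 19 < 73
add 1: running sum 20 < 73
add 6: running sum 26 < 73
add 3: running sum 29 < 73
add 9: running sum 38 < 73
add 10: running sum 48 < 73
add 7: running sum 55 < 73
add 9: running sum 64 < 73
add 3: running sum 67 < 73
add 11: shortest ending here [9, 10, 1, 6, 3, 9, 10, 7, 9, 3, 11] sum 78, len 11
add 7: shortest ending here [10, 1, 6, 3, 9, 10, 7, 9, 3, 11, 7] sum 76, len 11
add 4: shortest ending here [10, 1, 6, 3, 9, 10, 7, 9, 3, 11, 7, 4] sum 80, len 12
add 4: shortest ending here [6, 3, 9, 10, 7, 9, 3, 11, 7, 4, 4] sum 73, len 11
add 10: shortest ending here [9, 10, 7, 9, 3, 11, 7, 4, 4, 10] sum 74, len 10
add 5: shortest ending here [9, 10, 7, 9, 3, 11, 7, 4, 4, 10, 5] sum 79, len 11
add 12: shortest ending here [10, 7, 9, 3, 11, 7, 4, 4, 10, 5, 12] sum 82, len 11
add 12: shortest ending here [9, 3, 11, 7, 4, 4, 10, 5, 12, 12] sum 77, len 10
add 1: shortest ending here [9, 3, 11, 7, 4, 4, 10, 5, 12, 12, 1] sum 78, len 11
add 2: shortest ending here [9, 3, 11, 7, 4, 4, 10, 5, 12, 12, 1, 2] sum 80, len 12
Shortest qualifying length: 10.

10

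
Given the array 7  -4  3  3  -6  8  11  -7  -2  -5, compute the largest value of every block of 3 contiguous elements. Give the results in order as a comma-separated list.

Sliding a size-3 window across the 10 values:
[7, -4, 3] → max 7
[-4, 3, 3] → max 3
[3, 3, -6] → max 3
[3, -6, 8] → max 8
[-6, 8, 11] → max 11
[8, 11, -7] → max 11
[11, -7, -2] → max 11
[-7, -2, -5] → max -2

7, 3, 3, 8, 11, 11, 11, -2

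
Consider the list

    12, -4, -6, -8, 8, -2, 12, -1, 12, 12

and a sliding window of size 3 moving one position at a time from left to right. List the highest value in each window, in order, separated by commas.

12, -4, 8, 8, 12, 12, 12, 12

[12, -4, -6] → max 12
[-4, -6, -8] → max -4
[-6, -8, 8] → max 8
[-8, 8, -2] → max 8
[8, -2, 12] → max 12
[-2, 12, -1] → max 12
[12, -1, 12] → max 12
[-1, 12, 12] → max 12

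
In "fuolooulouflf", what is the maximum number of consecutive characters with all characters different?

add f: [f] len 1
add u: [f, u] len 2
add o: [f, u, o] len 3
add l: [f, u, o, l] len 4
add o (repeat o, move left end past it): [l, o] len 2
add o (repeat o, move left end past it): [o] len 1
add u: [o, u] len 2
add l: [o, u, l] len 3
add o (repeat o, move left end past it): [u, l, o] len 3
add u (repeat u, move left end past it): [l, o, u] len 3
add f: [l, o, u, f] len 4
add l (repeat l, move left end past it): [o, u, f, l] len 4
add f (repeat f, move left end past it): [l, f] len 2
Longest all-distinct length: 4.

4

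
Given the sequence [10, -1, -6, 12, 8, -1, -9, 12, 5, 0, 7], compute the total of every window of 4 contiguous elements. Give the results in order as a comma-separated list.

15, 13, 13, 10, 10, 7, 8, 24

Sliding a size-4 window across the 11 values:
(10, -1, -6, 12) → sum 15
(-1, -6, 12, 8) → sum 13
(-6, 12, 8, -1) → sum 13
(12, 8, -1, -9) → sum 10
(8, -1, -9, 12) → sum 10
(-1, -9, 12, 5) → sum 7
(-9, 12, 5, 0) → sum 8
(12, 5, 0, 7) → sum 24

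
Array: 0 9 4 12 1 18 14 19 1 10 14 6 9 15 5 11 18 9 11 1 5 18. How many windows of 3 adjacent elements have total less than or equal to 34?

17

(0, 9, 4) → sum 13  ≤ 34 ✓
(9, 4, 12) → sum 25  ≤ 34 ✓
(4, 12, 1) → sum 17  ≤ 34 ✓
(12, 1, 18) → sum 31  ≤ 34 ✓
(1, 18, 14) → sum 33  ≤ 34 ✓
(18, 14, 19) → sum 51
(14, 19, 1) → sum 34  ≤ 34 ✓
(19, 1, 10) → sum 30  ≤ 34 ✓
(1, 10, 14) → sum 25  ≤ 34 ✓
(10, 14, 6) → sum 30  ≤ 34 ✓
(14, 6, 9) → sum 29  ≤ 34 ✓
(6, 9, 15) → sum 30  ≤ 34 ✓
(9, 15, 5) → sum 29  ≤ 34 ✓
(15, 5, 11) → sum 31  ≤ 34 ✓
(5, 11, 18) → sum 34  ≤ 34 ✓
(11, 18, 9) → sum 38
(18, 9, 11) → sum 38
(9, 11, 1) → sum 21  ≤ 34 ✓
(11, 1, 5) → sum 17  ≤ 34 ✓
(1, 5, 18) → sum 24  ≤ 34 ✓
17 windows satisfy the condition.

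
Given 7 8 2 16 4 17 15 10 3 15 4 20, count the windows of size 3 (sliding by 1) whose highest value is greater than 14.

(7, 8, 2) → max 8
(8, 2, 16) → max 16  > 14 ✓
(2, 16, 4) → max 16  > 14 ✓
(16, 4, 17) → max 17  > 14 ✓
(4, 17, 15) → max 17  > 14 ✓
(17, 15, 10) → max 17  > 14 ✓
(15, 10, 3) → max 15  > 14 ✓
(10, 3, 15) → max 15  > 14 ✓
(3, 15, 4) → max 15  > 14 ✓
(15, 4, 20) → max 20  > 14 ✓
9 windows satisfy the condition.

9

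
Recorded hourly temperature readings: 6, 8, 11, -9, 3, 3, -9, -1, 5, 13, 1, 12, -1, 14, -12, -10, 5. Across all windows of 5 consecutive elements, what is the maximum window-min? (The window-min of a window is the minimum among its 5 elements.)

[6, 8, 11, -9, 3] → min -9
[8, 11, -9, 3, 3] → min -9
[11, -9, 3, 3, -9] → min -9
[-9, 3, 3, -9, -1] → min -9
[3, 3, -9, -1, 5] → min -9
[3, -9, -1, 5, 13] → min -9
[-9, -1, 5, 13, 1] → min -9
[-1, 5, 13, 1, 12] → min -1
[5, 13, 1, 12, -1] → min -1
[13, 1, 12, -1, 14] → min -1
[1, 12, -1, 14, -12] → min -12
[12, -1, 14, -12, -10] → min -12
[-1, 14, -12, -10, 5] → min -12
Maximum of these is -1.

-1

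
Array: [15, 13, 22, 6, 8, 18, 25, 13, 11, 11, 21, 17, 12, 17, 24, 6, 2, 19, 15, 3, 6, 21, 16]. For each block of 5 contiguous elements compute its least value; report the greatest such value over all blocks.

12

(15, 13, 22, 6, 8) → min 6
(13, 22, 6, 8, 18) → min 6
(22, 6, 8, 18, 25) → min 6
(6, 8, 18, 25, 13) → min 6
(8, 18, 25, 13, 11) → min 8
(18, 25, 13, 11, 11) → min 11
(25, 13, 11, 11, 21) → min 11
(13, 11, 11, 21, 17) → min 11
(11, 11, 21, 17, 12) → min 11
(11, 21, 17, 12, 17) → min 11
(21, 17, 12, 17, 24) → min 12
(17, 12, 17, 24, 6) → min 6
(12, 17, 24, 6, 2) → min 2
(17, 24, 6, 2, 19) → min 2
(24, 6, 2, 19, 15) → min 2
(6, 2, 19, 15, 3) → min 2
(2, 19, 15, 3, 6) → min 2
(19, 15, 3, 6, 21) → min 3
(15, 3, 6, 21, 16) → min 3
Greatest of these is 12.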